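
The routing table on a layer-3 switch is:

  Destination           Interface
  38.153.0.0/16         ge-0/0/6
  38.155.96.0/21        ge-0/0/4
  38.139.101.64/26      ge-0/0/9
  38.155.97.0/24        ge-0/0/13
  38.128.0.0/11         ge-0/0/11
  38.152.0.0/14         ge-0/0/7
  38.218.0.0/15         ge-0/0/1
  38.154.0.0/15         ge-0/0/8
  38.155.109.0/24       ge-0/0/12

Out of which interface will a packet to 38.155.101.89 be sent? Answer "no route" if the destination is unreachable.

ge-0/0/4

Routes whose prefix contains 38.155.101.89:
  38.128.0.0/11 (38.128.0.0 - 38.159.255.255) -> ge-0/0/11
  38.152.0.0/14 (38.152.0.0 - 38.155.255.255) -> ge-0/0/7
  38.154.0.0/15 (38.154.0.0 - 38.155.255.255) -> ge-0/0/8
  38.155.96.0/21 (38.155.96.0 - 38.155.103.255) -> ge-0/0/4
More-specific entries that do NOT match:
  38.139.101.64/26 (38.139.101.64 - 38.139.101.127) does not contain 38.155.101.89
  38.155.97.0/24 (38.155.97.0 - 38.155.97.255) does not contain 38.155.101.89
  38.155.109.0/24 (38.155.109.0 - 38.155.109.255) does not contain 38.155.101.89
Longest matching prefix is /21 -> interface ge-0/0/4.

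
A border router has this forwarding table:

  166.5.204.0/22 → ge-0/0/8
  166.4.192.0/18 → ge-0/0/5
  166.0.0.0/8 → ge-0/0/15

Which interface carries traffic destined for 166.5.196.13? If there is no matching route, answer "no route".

Routes whose prefix contains 166.5.196.13:
  166.0.0.0/8 (166.0.0.0 - 166.255.255.255) -> ge-0/0/15
More-specific entries that do NOT match:
  166.5.204.0/22 (166.5.204.0 - 166.5.207.255) does not contain 166.5.196.13
  166.4.192.0/18 (166.4.192.0 - 166.4.255.255) does not contain 166.5.196.13
Longest matching prefix is /8 -> interface ge-0/0/15.

ge-0/0/15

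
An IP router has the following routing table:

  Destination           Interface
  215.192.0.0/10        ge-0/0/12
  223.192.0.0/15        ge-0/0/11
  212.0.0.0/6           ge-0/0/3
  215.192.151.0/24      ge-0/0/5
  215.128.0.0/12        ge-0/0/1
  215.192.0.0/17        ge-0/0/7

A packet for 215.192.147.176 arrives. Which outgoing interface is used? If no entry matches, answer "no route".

Routes whose prefix contains 215.192.147.176:
  212.0.0.0/6 (212.0.0.0 - 215.255.255.255) -> ge-0/0/3
  215.192.0.0/10 (215.192.0.0 - 215.255.255.255) -> ge-0/0/12
More-specific entries that do NOT match:
  215.192.151.0/24 (215.192.151.0 - 215.192.151.255) does not contain 215.192.147.176
  215.192.0.0/17 (215.192.0.0 - 215.192.127.255) does not contain 215.192.147.176
  223.192.0.0/15 (223.192.0.0 - 223.193.255.255) does not contain 215.192.147.176
  215.128.0.0/12 (215.128.0.0 - 215.143.255.255) does not contain 215.192.147.176
Longest matching prefix is /10 -> interface ge-0/0/12.

ge-0/0/12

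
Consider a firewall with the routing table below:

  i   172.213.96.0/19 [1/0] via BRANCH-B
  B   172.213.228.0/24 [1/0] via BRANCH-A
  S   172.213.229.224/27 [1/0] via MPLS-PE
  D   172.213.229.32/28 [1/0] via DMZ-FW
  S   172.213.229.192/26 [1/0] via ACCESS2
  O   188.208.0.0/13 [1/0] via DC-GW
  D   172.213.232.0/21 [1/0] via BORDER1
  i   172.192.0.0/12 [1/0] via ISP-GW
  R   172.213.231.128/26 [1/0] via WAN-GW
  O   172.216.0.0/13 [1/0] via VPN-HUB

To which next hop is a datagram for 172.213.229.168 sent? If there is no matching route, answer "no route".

no route

No entry's prefix contains 172.213.229.168; there is no default route.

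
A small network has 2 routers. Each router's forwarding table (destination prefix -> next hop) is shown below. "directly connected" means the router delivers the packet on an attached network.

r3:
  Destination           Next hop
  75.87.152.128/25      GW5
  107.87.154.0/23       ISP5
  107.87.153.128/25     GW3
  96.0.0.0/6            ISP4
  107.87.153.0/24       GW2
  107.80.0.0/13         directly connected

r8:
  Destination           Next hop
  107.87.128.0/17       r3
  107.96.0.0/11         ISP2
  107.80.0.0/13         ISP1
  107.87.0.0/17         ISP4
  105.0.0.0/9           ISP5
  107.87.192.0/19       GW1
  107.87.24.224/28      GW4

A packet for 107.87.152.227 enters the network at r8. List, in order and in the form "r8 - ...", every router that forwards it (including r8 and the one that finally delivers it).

At r8: longest match for 107.87.152.227 is 107.87.128.0/17 -> r3
At r3: longest match for 107.87.152.227 is 107.80.0.0/13 -> directly connected

r8 - r3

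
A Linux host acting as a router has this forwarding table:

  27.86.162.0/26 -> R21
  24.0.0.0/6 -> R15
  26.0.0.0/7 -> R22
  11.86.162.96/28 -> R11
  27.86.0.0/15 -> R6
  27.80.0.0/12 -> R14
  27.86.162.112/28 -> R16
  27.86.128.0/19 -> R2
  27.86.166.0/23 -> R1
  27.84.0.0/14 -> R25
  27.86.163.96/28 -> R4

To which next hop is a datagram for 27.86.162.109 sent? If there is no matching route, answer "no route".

R6

Routes whose prefix contains 27.86.162.109:
  24.0.0.0/6 (24.0.0.0 - 27.255.255.255) -> R15
  26.0.0.0/7 (26.0.0.0 - 27.255.255.255) -> R22
  27.80.0.0/12 (27.80.0.0 - 27.95.255.255) -> R14
  27.84.0.0/14 (27.84.0.0 - 27.87.255.255) -> R25
  27.86.0.0/15 (27.86.0.0 - 27.87.255.255) -> R6
More-specific entries that do NOT match:
  11.86.162.96/28 (11.86.162.96 - 11.86.162.111) does not contain 27.86.162.109
  27.86.162.112/28 (27.86.162.112 - 27.86.162.127) does not contain 27.86.162.109
  27.86.163.96/28 (27.86.163.96 - 27.86.163.111) does not contain 27.86.162.109
  27.86.162.0/26 (27.86.162.0 - 27.86.162.63) does not contain 27.86.162.109
  27.86.166.0/23 (27.86.166.0 - 27.86.167.255) does not contain 27.86.162.109
  27.86.128.0/19 (27.86.128.0 - 27.86.159.255) does not contain 27.86.162.109
Longest matching prefix is /15 -> next hop R6.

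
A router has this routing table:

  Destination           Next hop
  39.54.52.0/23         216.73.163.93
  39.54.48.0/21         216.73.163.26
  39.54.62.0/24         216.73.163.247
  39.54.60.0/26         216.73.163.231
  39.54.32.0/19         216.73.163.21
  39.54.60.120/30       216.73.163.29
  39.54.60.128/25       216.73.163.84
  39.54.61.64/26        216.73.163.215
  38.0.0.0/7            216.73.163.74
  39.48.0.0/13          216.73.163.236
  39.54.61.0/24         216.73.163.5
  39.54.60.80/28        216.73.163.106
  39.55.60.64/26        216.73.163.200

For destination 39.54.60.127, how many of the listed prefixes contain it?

Prefixes containing 39.54.60.127:
  38.0.0.0/7 (38.0.0.0 - 39.255.255.255)
  39.48.0.0/13 (39.48.0.0 - 39.55.255.255)
  39.54.32.0/19 (39.54.32.0 - 39.54.63.255)
Total matching entries: 3.

3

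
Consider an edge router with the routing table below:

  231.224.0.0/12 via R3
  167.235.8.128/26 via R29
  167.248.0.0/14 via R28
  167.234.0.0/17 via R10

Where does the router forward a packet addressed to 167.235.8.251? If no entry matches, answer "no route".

No entry's prefix contains 167.235.8.251; there is no default route.

no route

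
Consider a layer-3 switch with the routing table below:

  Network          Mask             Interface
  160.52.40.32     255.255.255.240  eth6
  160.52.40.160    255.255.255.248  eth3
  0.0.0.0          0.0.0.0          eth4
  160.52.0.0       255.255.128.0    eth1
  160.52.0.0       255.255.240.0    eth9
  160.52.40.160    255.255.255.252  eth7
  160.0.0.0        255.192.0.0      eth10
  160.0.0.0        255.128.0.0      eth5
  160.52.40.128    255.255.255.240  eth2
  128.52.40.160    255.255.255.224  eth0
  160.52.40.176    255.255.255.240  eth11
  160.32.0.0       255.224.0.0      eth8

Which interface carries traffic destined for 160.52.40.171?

eth1

Routes whose prefix contains 160.52.40.171:
  0.0.0.0/0 (default, matches everything) -> eth4
  160.0.0.0/9 (160.0.0.0 - 160.127.255.255) -> eth5
  160.0.0.0/10 (160.0.0.0 - 160.63.255.255) -> eth10
  160.32.0.0/11 (160.32.0.0 - 160.63.255.255) -> eth8
  160.52.0.0/17 (160.52.0.0 - 160.52.127.255) -> eth1
More-specific entries that do NOT match:
  160.52.40.160/30 (160.52.40.160 - 160.52.40.163) does not contain 160.52.40.171
  160.52.40.160/29 (160.52.40.160 - 160.52.40.167) does not contain 160.52.40.171
  160.52.40.32/28 (160.52.40.32 - 160.52.40.47) does not contain 160.52.40.171
  160.52.40.128/28 (160.52.40.128 - 160.52.40.143) does not contain 160.52.40.171
  160.52.40.176/28 (160.52.40.176 - 160.52.40.191) does not contain 160.52.40.171
  128.52.40.160/27 (128.52.40.160 - 128.52.40.191) does not contain 160.52.40.171
  160.52.0.0/20 (160.52.0.0 - 160.52.15.255) does not contain 160.52.40.171
Longest matching prefix is /17 -> interface eth1.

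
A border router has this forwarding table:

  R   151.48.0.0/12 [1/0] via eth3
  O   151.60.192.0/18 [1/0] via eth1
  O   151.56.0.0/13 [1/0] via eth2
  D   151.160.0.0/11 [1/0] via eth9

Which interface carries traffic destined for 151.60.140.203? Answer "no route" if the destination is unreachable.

Routes whose prefix contains 151.60.140.203:
  151.48.0.0/12 (151.48.0.0 - 151.63.255.255) -> eth3
  151.56.0.0/13 (151.56.0.0 - 151.63.255.255) -> eth2
More-specific entries that do NOT match:
  151.60.192.0/18 (151.60.192.0 - 151.60.255.255) does not contain 151.60.140.203
Longest matching prefix is /13 -> interface eth2.

eth2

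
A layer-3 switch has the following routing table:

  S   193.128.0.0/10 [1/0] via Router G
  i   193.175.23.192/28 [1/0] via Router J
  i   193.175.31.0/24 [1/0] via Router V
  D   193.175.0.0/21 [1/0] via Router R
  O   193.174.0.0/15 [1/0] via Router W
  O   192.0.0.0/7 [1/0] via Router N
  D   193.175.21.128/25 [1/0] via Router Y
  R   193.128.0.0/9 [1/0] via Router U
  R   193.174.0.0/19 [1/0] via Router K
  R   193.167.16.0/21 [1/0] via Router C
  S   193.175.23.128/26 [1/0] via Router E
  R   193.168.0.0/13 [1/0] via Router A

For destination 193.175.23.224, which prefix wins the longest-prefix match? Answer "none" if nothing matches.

Entries matching 193.175.23.224:
  192.0.0.0/7 (192.0.0.0 - 193.255.255.255)
  193.128.0.0/9 (193.128.0.0 - 193.255.255.255)
  193.128.0.0/10 (193.128.0.0 - 193.191.255.255)
  193.168.0.0/13 (193.168.0.0 - 193.175.255.255)
  193.174.0.0/15 (193.174.0.0 - 193.175.255.255)
Most specific is 193.174.0.0/15.

193.174.0.0/15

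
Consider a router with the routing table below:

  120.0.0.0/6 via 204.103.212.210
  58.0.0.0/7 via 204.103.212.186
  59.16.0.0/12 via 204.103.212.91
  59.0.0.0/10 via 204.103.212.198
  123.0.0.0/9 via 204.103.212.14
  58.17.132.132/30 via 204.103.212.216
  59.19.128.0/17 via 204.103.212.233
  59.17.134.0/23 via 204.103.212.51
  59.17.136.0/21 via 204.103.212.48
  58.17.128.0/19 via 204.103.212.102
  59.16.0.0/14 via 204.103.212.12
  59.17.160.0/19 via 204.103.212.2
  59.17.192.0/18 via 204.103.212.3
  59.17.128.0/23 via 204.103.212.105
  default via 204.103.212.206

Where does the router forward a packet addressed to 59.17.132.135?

Routes whose prefix contains 59.17.132.135:
  0.0.0.0/0 (default, matches everything) -> 204.103.212.206
  58.0.0.0/7 (58.0.0.0 - 59.255.255.255) -> 204.103.212.186
  59.0.0.0/10 (59.0.0.0 - 59.63.255.255) -> 204.103.212.198
  59.16.0.0/12 (59.16.0.0 - 59.31.255.255) -> 204.103.212.91
  59.16.0.0/14 (59.16.0.0 - 59.19.255.255) -> 204.103.212.12
More-specific entries that do NOT match:
  58.17.132.132/30 (58.17.132.132 - 58.17.132.135) does not contain 59.17.132.135
  59.17.134.0/23 (59.17.134.0 - 59.17.135.255) does not contain 59.17.132.135
  59.17.128.0/23 (59.17.128.0 - 59.17.129.255) does not contain 59.17.132.135
  59.17.136.0/21 (59.17.136.0 - 59.17.143.255) does not contain 59.17.132.135
  58.17.128.0/19 (58.17.128.0 - 58.17.159.255) does not contain 59.17.132.135
  59.17.160.0/19 (59.17.160.0 - 59.17.191.255) does not contain 59.17.132.135
  59.17.192.0/18 (59.17.192.0 - 59.17.255.255) does not contain 59.17.132.135
  59.19.128.0/17 (59.19.128.0 - 59.19.255.255) does not contain 59.17.132.135
Longest matching prefix is /14 -> next hop 204.103.212.12.

204.103.212.12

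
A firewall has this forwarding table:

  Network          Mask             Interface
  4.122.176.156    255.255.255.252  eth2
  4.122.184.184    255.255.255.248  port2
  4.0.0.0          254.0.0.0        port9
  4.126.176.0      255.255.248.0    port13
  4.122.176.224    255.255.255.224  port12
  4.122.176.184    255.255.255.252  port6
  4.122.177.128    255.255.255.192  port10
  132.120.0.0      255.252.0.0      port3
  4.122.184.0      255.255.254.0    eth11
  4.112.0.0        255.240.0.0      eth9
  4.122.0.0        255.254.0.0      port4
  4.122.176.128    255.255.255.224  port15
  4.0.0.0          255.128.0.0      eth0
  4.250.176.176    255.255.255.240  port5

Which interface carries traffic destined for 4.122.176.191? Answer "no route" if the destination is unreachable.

Routes whose prefix contains 4.122.176.191:
  4.0.0.0/7 (4.0.0.0 - 5.255.255.255) -> port9
  4.0.0.0/9 (4.0.0.0 - 4.127.255.255) -> eth0
  4.112.0.0/12 (4.112.0.0 - 4.127.255.255) -> eth9
  4.122.0.0/15 (4.122.0.0 - 4.123.255.255) -> port4
More-specific entries that do NOT match:
  4.122.176.156/30 (4.122.176.156 - 4.122.176.159) does not contain 4.122.176.191
  4.122.176.184/30 (4.122.176.184 - 4.122.176.187) does not contain 4.122.176.191
  4.122.184.184/29 (4.122.184.184 - 4.122.184.191) does not contain 4.122.176.191
  4.250.176.176/28 (4.250.176.176 - 4.250.176.191) does not contain 4.122.176.191
  4.122.176.224/27 (4.122.176.224 - 4.122.176.255) does not contain 4.122.176.191
  4.122.176.128/27 (4.122.176.128 - 4.122.176.159) does not contain 4.122.176.191
  4.122.177.128/26 (4.122.177.128 - 4.122.177.191) does not contain 4.122.176.191
  4.122.184.0/23 (4.122.184.0 - 4.122.185.255) does not contain 4.122.176.191
  4.126.176.0/21 (4.126.176.0 - 4.126.183.255) does not contain 4.122.176.191
Longest matching prefix is /15 -> interface port4.

port4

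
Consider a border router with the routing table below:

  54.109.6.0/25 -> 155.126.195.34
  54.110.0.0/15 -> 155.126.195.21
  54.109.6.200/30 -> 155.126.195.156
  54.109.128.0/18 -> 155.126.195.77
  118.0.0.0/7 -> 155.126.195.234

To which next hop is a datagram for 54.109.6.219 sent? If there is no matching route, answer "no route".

no route

No entry's prefix contains 54.109.6.219; there is no default route.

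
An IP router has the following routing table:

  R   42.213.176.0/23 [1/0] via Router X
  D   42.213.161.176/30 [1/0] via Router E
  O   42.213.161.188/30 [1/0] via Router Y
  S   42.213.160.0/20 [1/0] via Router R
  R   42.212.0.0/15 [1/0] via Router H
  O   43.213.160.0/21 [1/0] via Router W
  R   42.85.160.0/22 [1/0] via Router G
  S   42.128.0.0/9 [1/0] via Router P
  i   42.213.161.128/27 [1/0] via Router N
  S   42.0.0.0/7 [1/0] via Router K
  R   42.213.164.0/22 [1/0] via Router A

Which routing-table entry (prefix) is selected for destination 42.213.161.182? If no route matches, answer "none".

Entries matching 42.213.161.182:
  42.0.0.0/7 (42.0.0.0 - 43.255.255.255)
  42.128.0.0/9 (42.128.0.0 - 42.255.255.255)
  42.212.0.0/15 (42.212.0.0 - 42.213.255.255)
  42.213.160.0/20 (42.213.160.0 - 42.213.175.255)
Most specific is 42.213.160.0/20.

42.213.160.0/20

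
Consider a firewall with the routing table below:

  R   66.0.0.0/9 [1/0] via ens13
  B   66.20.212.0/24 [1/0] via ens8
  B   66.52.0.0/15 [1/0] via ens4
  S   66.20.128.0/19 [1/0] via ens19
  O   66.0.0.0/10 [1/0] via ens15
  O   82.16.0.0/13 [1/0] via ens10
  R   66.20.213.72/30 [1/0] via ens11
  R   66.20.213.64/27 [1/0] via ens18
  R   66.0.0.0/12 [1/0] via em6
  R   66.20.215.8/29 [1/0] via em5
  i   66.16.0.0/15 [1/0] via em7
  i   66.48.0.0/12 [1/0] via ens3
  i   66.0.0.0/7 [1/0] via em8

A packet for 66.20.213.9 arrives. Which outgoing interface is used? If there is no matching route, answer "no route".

Routes whose prefix contains 66.20.213.9:
  66.0.0.0/7 (66.0.0.0 - 67.255.255.255) -> em8
  66.0.0.0/9 (66.0.0.0 - 66.127.255.255) -> ens13
  66.0.0.0/10 (66.0.0.0 - 66.63.255.255) -> ens15
More-specific entries that do NOT match:
  66.20.213.72/30 (66.20.213.72 - 66.20.213.75) does not contain 66.20.213.9
  66.20.215.8/29 (66.20.215.8 - 66.20.215.15) does not contain 66.20.213.9
  66.20.213.64/27 (66.20.213.64 - 66.20.213.95) does not contain 66.20.213.9
  66.20.212.0/24 (66.20.212.0 - 66.20.212.255) does not contain 66.20.213.9
  66.20.128.0/19 (66.20.128.0 - 66.20.159.255) does not contain 66.20.213.9
  66.52.0.0/15 (66.52.0.0 - 66.53.255.255) does not contain 66.20.213.9
  66.16.0.0/15 (66.16.0.0 - 66.17.255.255) does not contain 66.20.213.9
  82.16.0.0/13 (82.16.0.0 - 82.23.255.255) does not contain 66.20.213.9
  66.0.0.0/12 (66.0.0.0 - 66.15.255.255) does not contain 66.20.213.9
  66.48.0.0/12 (66.48.0.0 - 66.63.255.255) does not contain 66.20.213.9
Longest matching prefix is /10 -> interface ens15.

ens15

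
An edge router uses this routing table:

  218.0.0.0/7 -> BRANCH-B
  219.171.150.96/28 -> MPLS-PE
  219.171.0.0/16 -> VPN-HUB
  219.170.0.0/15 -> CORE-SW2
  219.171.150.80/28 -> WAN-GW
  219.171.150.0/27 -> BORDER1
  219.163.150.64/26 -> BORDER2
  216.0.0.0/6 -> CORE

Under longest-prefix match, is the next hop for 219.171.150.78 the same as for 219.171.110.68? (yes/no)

yes

219.171.150.78: longest match 219.171.0.0/16 -> VPN-HUB
219.171.110.68: longest match 219.171.0.0/16 -> VPN-HUB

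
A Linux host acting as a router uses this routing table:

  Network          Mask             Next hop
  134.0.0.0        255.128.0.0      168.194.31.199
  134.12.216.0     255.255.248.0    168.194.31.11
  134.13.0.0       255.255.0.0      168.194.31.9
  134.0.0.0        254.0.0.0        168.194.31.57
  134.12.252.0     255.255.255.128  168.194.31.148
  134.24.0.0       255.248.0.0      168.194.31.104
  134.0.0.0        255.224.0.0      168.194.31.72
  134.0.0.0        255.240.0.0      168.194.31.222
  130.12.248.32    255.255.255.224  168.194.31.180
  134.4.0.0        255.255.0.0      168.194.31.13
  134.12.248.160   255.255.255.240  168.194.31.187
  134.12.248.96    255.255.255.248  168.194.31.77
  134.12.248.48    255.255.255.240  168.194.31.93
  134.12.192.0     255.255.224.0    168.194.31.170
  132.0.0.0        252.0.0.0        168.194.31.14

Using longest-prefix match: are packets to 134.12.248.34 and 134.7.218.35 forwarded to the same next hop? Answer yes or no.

yes

134.12.248.34: longest match 134.0.0.0/12 -> 168.194.31.222
134.7.218.35: longest match 134.0.0.0/12 -> 168.194.31.222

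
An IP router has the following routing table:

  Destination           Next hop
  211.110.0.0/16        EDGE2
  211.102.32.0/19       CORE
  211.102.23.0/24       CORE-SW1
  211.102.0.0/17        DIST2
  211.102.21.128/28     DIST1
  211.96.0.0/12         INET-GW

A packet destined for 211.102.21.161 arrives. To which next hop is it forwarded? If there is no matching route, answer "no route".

Routes whose prefix contains 211.102.21.161:
  211.96.0.0/12 (211.96.0.0 - 211.111.255.255) -> INET-GW
  211.102.0.0/17 (211.102.0.0 - 211.102.127.255) -> DIST2
More-specific entries that do NOT match:
  211.102.21.128/28 (211.102.21.128 - 211.102.21.143) does not contain 211.102.21.161
  211.102.23.0/24 (211.102.23.0 - 211.102.23.255) does not contain 211.102.21.161
  211.102.32.0/19 (211.102.32.0 - 211.102.63.255) does not contain 211.102.21.161
Longest matching prefix is /17 -> next hop DIST2.

DIST2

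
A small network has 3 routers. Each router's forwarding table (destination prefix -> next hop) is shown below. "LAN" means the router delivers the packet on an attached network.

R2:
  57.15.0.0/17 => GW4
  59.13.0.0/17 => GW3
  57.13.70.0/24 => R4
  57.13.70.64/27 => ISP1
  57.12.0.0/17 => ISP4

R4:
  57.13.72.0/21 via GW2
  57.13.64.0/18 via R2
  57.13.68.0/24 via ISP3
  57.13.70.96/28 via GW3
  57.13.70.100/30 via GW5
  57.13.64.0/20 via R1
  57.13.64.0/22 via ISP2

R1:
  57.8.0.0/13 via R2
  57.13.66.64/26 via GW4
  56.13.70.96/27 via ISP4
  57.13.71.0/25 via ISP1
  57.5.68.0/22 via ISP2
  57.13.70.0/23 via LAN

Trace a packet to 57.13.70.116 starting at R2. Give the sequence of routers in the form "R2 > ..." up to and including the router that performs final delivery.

R2 > R4 > R1

At R2: longest match for 57.13.70.116 is 57.13.70.0/24 -> R4
At R4: longest match for 57.13.70.116 is 57.13.64.0/20 -> R1
At R1: longest match for 57.13.70.116 is 57.13.70.0/23 -> LAN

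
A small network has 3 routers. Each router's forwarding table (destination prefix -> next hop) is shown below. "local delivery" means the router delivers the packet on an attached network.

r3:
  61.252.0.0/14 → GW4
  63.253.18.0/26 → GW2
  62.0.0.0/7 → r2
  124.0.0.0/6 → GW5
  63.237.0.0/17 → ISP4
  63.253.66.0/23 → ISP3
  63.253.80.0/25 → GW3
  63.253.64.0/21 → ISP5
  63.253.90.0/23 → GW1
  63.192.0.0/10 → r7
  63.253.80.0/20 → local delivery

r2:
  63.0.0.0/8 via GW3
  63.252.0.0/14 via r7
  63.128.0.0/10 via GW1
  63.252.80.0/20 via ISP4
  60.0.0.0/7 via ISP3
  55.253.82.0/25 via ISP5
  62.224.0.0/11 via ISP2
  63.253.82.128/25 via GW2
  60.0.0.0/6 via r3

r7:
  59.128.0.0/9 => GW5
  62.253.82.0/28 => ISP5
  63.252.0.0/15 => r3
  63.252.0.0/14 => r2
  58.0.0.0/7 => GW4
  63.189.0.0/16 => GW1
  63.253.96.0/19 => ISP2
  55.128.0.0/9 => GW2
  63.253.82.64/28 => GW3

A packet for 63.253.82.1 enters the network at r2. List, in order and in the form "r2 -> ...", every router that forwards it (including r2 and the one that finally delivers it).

r2 -> r7 -> r3

At r2: longest match for 63.253.82.1 is 63.252.0.0/14 -> r7
At r7: longest match for 63.253.82.1 is 63.252.0.0/15 -> r3
At r3: longest match for 63.253.82.1 is 63.253.80.0/20 -> local delivery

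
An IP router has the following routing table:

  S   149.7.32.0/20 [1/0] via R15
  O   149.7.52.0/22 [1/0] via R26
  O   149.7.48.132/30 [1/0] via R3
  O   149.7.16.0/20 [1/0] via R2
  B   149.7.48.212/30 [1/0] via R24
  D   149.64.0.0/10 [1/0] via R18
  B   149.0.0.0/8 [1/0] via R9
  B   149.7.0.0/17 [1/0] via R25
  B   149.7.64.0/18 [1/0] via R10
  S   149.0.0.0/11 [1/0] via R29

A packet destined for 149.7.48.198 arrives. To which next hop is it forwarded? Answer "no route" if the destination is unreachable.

R25

Routes whose prefix contains 149.7.48.198:
  149.0.0.0/8 (149.0.0.0 - 149.255.255.255) -> R9
  149.0.0.0/11 (149.0.0.0 - 149.31.255.255) -> R29
  149.7.0.0/17 (149.7.0.0 - 149.7.127.255) -> R25
More-specific entries that do NOT match:
  149.7.48.132/30 (149.7.48.132 - 149.7.48.135) does not contain 149.7.48.198
  149.7.48.212/30 (149.7.48.212 - 149.7.48.215) does not contain 149.7.48.198
  149.7.52.0/22 (149.7.52.0 - 149.7.55.255) does not contain 149.7.48.198
  149.7.32.0/20 (149.7.32.0 - 149.7.47.255) does not contain 149.7.48.198
  149.7.16.0/20 (149.7.16.0 - 149.7.31.255) does not contain 149.7.48.198
  149.7.64.0/18 (149.7.64.0 - 149.7.127.255) does not contain 149.7.48.198
Longest matching prefix is /17 -> next hop R25.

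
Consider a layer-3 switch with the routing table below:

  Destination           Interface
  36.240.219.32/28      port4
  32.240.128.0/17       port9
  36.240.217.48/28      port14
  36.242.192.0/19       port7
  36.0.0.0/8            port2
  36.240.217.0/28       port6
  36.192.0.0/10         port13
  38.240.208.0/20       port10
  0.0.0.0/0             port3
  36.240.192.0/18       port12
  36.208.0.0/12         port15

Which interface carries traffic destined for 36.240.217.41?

port12

Routes whose prefix contains 36.240.217.41:
  0.0.0.0/0 (default, matches everything) -> port3
  36.0.0.0/8 (36.0.0.0 - 36.255.255.255) -> port2
  36.192.0.0/10 (36.192.0.0 - 36.255.255.255) -> port13
  36.240.192.0/18 (36.240.192.0 - 36.240.255.255) -> port12
More-specific entries that do NOT match:
  36.240.219.32/28 (36.240.219.32 - 36.240.219.47) does not contain 36.240.217.41
  36.240.217.48/28 (36.240.217.48 - 36.240.217.63) does not contain 36.240.217.41
  36.240.217.0/28 (36.240.217.0 - 36.240.217.15) does not contain 36.240.217.41
  38.240.208.0/20 (38.240.208.0 - 38.240.223.255) does not contain 36.240.217.41
  36.242.192.0/19 (36.242.192.0 - 36.242.223.255) does not contain 36.240.217.41
Longest matching prefix is /18 -> interface port12.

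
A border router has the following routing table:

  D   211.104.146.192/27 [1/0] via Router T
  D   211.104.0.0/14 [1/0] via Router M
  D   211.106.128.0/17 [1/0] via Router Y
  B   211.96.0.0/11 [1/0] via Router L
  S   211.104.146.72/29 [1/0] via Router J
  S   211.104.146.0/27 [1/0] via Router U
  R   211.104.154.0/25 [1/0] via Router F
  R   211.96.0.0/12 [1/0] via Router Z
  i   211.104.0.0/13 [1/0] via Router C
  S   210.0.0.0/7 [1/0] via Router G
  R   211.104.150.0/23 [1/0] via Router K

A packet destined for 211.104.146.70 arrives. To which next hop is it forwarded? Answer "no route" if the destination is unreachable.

Router M

Routes whose prefix contains 211.104.146.70:
  210.0.0.0/7 (210.0.0.0 - 211.255.255.255) -> Router G
  211.96.0.0/11 (211.96.0.0 - 211.127.255.255) -> Router L
  211.96.0.0/12 (211.96.0.0 - 211.111.255.255) -> Router Z
  211.104.0.0/13 (211.104.0.0 - 211.111.255.255) -> Router C
  211.104.0.0/14 (211.104.0.0 - 211.107.255.255) -> Router M
More-specific entries that do NOT match:
  211.104.146.72/29 (211.104.146.72 - 211.104.146.79) does not contain 211.104.146.70
  211.104.146.192/27 (211.104.146.192 - 211.104.146.223) does not contain 211.104.146.70
  211.104.146.0/27 (211.104.146.0 - 211.104.146.31) does not contain 211.104.146.70
  211.104.154.0/25 (211.104.154.0 - 211.104.154.127) does not contain 211.104.146.70
  211.104.150.0/23 (211.104.150.0 - 211.104.151.255) does not contain 211.104.146.70
  211.106.128.0/17 (211.106.128.0 - 211.106.255.255) does not contain 211.104.146.70
Longest matching prefix is /14 -> next hop Router M.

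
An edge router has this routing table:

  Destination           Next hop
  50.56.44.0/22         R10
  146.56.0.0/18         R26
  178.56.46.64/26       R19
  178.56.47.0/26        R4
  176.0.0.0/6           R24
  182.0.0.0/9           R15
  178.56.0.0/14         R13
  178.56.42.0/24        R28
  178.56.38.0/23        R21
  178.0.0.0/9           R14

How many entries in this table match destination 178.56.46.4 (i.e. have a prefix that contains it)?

3

Prefixes containing 178.56.46.4:
  176.0.0.0/6 (176.0.0.0 - 179.255.255.255)
  178.0.0.0/9 (178.0.0.0 - 178.127.255.255)
  178.56.0.0/14 (178.56.0.0 - 178.59.255.255)
Total matching entries: 3.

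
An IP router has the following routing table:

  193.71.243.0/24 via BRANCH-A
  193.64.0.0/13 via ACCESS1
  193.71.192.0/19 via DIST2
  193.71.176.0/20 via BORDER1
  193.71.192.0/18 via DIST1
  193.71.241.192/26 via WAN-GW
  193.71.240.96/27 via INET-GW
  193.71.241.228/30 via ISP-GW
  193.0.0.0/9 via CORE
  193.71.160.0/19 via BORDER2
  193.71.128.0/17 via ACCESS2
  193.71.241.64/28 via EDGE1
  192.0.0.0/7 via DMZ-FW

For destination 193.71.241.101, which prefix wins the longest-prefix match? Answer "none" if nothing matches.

193.71.192.0/18

Entries matching 193.71.241.101:
  192.0.0.0/7 (192.0.0.0 - 193.255.255.255)
  193.0.0.0/9 (193.0.0.0 - 193.127.255.255)
  193.64.0.0/13 (193.64.0.0 - 193.71.255.255)
  193.71.128.0/17 (193.71.128.0 - 193.71.255.255)
  193.71.192.0/18 (193.71.192.0 - 193.71.255.255)
Most specific is 193.71.192.0/18.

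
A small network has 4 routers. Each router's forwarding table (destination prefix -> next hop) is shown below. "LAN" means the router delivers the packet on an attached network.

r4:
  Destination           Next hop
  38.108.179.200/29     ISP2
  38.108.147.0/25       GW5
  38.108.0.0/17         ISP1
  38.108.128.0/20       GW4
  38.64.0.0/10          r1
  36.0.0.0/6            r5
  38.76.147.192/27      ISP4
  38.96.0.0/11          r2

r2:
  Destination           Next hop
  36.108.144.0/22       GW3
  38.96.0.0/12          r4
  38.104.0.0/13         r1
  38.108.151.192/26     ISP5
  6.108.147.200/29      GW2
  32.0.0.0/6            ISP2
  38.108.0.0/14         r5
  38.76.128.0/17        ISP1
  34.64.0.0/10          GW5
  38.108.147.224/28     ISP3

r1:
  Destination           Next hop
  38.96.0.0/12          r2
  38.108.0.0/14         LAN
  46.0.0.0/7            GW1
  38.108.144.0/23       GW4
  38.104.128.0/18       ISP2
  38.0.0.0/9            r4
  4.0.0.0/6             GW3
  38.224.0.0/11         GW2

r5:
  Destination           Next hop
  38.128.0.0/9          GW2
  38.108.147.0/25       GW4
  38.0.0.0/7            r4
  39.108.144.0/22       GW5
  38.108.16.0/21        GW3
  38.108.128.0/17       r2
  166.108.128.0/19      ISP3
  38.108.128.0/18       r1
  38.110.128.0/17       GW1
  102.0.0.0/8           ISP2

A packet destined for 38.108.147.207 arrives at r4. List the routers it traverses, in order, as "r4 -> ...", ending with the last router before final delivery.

At r4: longest match for 38.108.147.207 is 38.96.0.0/11 -> r2
At r2: longest match for 38.108.147.207 is 38.108.0.0/14 -> r5
At r5: longest match for 38.108.147.207 is 38.108.128.0/18 -> r1
At r1: longest match for 38.108.147.207 is 38.108.0.0/14 -> LAN

r4 -> r2 -> r5 -> r1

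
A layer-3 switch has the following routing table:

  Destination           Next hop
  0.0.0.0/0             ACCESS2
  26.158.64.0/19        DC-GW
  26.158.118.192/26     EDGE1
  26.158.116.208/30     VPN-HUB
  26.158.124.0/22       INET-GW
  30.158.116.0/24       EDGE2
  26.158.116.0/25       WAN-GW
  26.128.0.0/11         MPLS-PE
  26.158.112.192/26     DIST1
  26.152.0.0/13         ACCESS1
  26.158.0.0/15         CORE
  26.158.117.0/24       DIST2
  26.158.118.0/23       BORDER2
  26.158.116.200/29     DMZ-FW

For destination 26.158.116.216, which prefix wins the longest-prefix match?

Entries matching 26.158.116.216:
  0.0.0.0/0 (default, matches everything)
  26.128.0.0/11 (26.128.0.0 - 26.159.255.255)
  26.152.0.0/13 (26.152.0.0 - 26.159.255.255)
  26.158.0.0/15 (26.158.0.0 - 26.159.255.255)
Most specific is 26.158.0.0/15.

26.158.0.0/15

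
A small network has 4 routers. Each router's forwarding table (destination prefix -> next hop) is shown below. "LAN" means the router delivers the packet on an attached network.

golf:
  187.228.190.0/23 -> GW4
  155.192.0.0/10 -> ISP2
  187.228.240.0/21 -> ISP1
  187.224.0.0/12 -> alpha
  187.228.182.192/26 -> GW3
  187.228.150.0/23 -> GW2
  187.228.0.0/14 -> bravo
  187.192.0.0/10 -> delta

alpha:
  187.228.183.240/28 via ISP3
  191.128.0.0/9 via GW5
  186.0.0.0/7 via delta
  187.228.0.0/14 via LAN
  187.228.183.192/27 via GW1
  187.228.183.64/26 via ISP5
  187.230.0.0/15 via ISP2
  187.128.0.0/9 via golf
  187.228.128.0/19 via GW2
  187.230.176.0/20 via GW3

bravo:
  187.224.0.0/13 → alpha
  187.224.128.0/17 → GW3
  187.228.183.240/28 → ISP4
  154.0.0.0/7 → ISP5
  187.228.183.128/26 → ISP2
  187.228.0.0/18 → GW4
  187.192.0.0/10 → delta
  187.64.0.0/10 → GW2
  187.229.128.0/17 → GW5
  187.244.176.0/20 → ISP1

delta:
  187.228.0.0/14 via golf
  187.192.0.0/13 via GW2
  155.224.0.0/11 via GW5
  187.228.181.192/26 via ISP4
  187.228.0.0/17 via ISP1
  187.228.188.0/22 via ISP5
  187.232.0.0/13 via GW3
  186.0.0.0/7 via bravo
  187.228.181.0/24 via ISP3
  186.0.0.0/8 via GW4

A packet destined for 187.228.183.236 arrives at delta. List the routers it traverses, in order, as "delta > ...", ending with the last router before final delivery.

At delta: longest match for 187.228.183.236 is 187.228.0.0/14 -> golf
At golf: longest match for 187.228.183.236 is 187.228.0.0/14 -> bravo
At bravo: longest match for 187.228.183.236 is 187.224.0.0/13 -> alpha
At alpha: longest match for 187.228.183.236 is 187.228.0.0/14 -> LAN

delta > golf > bravo > alpha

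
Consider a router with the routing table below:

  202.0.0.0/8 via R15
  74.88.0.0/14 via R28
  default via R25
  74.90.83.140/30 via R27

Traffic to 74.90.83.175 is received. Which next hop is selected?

Routes whose prefix contains 74.90.83.175:
  0.0.0.0/0 (default, matches everything) -> R25
  74.88.0.0/14 (74.88.0.0 - 74.91.255.255) -> R28
More-specific entries that do NOT match:
  74.90.83.140/30 (74.90.83.140 - 74.90.83.143) does not contain 74.90.83.175
Longest matching prefix is /14 -> next hop R28.

R28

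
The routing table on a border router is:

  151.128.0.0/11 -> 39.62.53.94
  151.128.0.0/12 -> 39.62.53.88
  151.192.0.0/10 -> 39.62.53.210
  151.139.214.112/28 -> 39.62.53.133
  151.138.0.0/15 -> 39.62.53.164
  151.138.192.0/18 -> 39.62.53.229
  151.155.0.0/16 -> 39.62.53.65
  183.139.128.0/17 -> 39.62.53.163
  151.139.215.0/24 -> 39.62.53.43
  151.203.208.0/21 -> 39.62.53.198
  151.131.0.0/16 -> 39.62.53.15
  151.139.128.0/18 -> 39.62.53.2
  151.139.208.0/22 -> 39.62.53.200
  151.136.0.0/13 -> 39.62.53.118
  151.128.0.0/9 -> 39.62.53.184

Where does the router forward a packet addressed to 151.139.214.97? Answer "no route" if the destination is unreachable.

Routes whose prefix contains 151.139.214.97:
  151.128.0.0/9 (151.128.0.0 - 151.255.255.255) -> 39.62.53.184
  151.128.0.0/11 (151.128.0.0 - 151.159.255.255) -> 39.62.53.94
  151.128.0.0/12 (151.128.0.0 - 151.143.255.255) -> 39.62.53.88
  151.136.0.0/13 (151.136.0.0 - 151.143.255.255) -> 39.62.53.118
  151.138.0.0/15 (151.138.0.0 - 151.139.255.255) -> 39.62.53.164
More-specific entries that do NOT match:
  151.139.214.112/28 (151.139.214.112 - 151.139.214.127) does not contain 151.139.214.97
  151.139.215.0/24 (151.139.215.0 - 151.139.215.255) does not contain 151.139.214.97
  151.139.208.0/22 (151.139.208.0 - 151.139.211.255) does not contain 151.139.214.97
  151.203.208.0/21 (151.203.208.0 - 151.203.215.255) does not contain 151.139.214.97
  151.138.192.0/18 (151.138.192.0 - 151.138.255.255) does not contain 151.139.214.97
  151.139.128.0/18 (151.139.128.0 - 151.139.191.255) does not contain 151.139.214.97
  183.139.128.0/17 (183.139.128.0 - 183.139.255.255) does not contain 151.139.214.97
  151.155.0.0/16 (151.155.0.0 - 151.155.255.255) does not contain 151.139.214.97
  151.131.0.0/16 (151.131.0.0 - 151.131.255.255) does not contain 151.139.214.97
Longest matching prefix is /15 -> next hop 39.62.53.164.

39.62.53.164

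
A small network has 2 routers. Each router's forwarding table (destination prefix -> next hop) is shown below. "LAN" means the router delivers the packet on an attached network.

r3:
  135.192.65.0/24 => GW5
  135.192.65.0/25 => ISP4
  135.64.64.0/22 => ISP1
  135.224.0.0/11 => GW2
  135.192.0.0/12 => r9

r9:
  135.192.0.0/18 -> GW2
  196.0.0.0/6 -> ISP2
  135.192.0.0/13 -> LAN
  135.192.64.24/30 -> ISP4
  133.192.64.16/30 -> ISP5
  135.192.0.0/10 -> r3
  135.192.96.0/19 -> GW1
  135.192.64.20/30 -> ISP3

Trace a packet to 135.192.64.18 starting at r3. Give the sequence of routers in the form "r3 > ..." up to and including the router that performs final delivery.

r3 > r9

At r3: longest match for 135.192.64.18 is 135.192.0.0/12 -> r9
At r9: longest match for 135.192.64.18 is 135.192.0.0/13 -> LAN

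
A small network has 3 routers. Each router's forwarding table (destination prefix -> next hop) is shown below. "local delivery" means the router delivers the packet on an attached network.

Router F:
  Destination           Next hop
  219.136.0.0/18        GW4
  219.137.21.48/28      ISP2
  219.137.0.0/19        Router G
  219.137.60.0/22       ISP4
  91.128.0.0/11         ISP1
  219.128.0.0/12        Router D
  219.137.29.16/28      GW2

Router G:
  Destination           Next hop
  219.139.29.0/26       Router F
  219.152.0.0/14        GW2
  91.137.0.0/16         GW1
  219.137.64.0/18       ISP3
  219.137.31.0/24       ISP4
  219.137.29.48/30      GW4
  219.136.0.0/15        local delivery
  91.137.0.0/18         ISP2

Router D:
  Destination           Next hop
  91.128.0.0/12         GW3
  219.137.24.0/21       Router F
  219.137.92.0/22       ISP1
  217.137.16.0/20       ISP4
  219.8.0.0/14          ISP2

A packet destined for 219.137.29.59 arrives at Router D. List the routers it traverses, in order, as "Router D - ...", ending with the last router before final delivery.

At Router D: longest match for 219.137.29.59 is 219.137.24.0/21 -> Router F
At Router F: longest match for 219.137.29.59 is 219.137.0.0/19 -> Router G
At Router G: longest match for 219.137.29.59 is 219.136.0.0/15 -> local delivery

Router D - Router F - Router G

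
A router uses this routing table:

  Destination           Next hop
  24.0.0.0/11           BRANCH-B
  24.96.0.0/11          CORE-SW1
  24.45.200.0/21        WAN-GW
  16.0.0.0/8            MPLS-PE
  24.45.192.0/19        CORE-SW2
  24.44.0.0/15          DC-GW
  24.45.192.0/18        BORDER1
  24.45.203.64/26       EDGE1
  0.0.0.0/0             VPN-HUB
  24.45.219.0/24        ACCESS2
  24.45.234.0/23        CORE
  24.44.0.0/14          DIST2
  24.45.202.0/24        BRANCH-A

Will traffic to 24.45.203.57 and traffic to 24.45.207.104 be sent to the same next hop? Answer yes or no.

24.45.203.57: longest match 24.45.200.0/21 -> WAN-GW
24.45.207.104: longest match 24.45.200.0/21 -> WAN-GW

yes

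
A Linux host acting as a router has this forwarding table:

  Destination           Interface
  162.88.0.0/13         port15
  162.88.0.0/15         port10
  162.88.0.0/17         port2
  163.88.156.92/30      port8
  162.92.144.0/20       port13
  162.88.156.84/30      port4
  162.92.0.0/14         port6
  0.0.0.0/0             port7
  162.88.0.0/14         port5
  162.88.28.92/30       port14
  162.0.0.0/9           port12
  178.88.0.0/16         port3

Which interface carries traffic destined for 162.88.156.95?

Routes whose prefix contains 162.88.156.95:
  0.0.0.0/0 (default, matches everything) -> port7
  162.0.0.0/9 (162.0.0.0 - 162.127.255.255) -> port12
  162.88.0.0/13 (162.88.0.0 - 162.95.255.255) -> port15
  162.88.0.0/14 (162.88.0.0 - 162.91.255.255) -> port5
  162.88.0.0/15 (162.88.0.0 - 162.89.255.255) -> port10
More-specific entries that do NOT match:
  163.88.156.92/30 (163.88.156.92 - 163.88.156.95) does not contain 162.88.156.95
  162.88.156.84/30 (162.88.156.84 - 162.88.156.87) does not contain 162.88.156.95
  162.88.28.92/30 (162.88.28.92 - 162.88.28.95) does not contain 162.88.156.95
  162.92.144.0/20 (162.92.144.0 - 162.92.159.255) does not contain 162.88.156.95
  162.88.0.0/17 (162.88.0.0 - 162.88.127.255) does not contain 162.88.156.95
  178.88.0.0/16 (178.88.0.0 - 178.88.255.255) does not contain 162.88.156.95
Longest matching prefix is /15 -> interface port10.

port10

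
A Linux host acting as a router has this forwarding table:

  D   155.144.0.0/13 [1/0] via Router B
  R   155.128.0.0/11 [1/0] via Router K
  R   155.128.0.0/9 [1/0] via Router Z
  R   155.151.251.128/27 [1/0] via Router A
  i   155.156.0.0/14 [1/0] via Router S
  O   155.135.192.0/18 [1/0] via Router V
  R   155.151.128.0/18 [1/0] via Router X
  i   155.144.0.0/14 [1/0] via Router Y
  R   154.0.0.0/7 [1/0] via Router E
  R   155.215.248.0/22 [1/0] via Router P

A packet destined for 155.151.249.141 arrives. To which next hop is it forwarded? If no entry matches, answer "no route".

Router B

Routes whose prefix contains 155.151.249.141:
  154.0.0.0/7 (154.0.0.0 - 155.255.255.255) -> Router E
  155.128.0.0/9 (155.128.0.0 - 155.255.255.255) -> Router Z
  155.128.0.0/11 (155.128.0.0 - 155.159.255.255) -> Router K
  155.144.0.0/13 (155.144.0.0 - 155.151.255.255) -> Router B
More-specific entries that do NOT match:
  155.151.251.128/27 (155.151.251.128 - 155.151.251.159) does not contain 155.151.249.141
  155.215.248.0/22 (155.215.248.0 - 155.215.251.255) does not contain 155.151.249.141
  155.135.192.0/18 (155.135.192.0 - 155.135.255.255) does not contain 155.151.249.141
  155.151.128.0/18 (155.151.128.0 - 155.151.191.255) does not contain 155.151.249.141
  155.156.0.0/14 (155.156.0.0 - 155.159.255.255) does not contain 155.151.249.141
  155.144.0.0/14 (155.144.0.0 - 155.147.255.255) does not contain 155.151.249.141
Longest matching prefix is /13 -> next hop Router B.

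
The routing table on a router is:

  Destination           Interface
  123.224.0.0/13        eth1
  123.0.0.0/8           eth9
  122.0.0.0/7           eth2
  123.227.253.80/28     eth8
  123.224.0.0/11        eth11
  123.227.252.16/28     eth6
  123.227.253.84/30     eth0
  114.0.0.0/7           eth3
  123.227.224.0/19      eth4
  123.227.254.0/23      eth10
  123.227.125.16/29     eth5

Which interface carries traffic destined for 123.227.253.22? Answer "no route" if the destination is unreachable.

eth4

Routes whose prefix contains 123.227.253.22:
  122.0.0.0/7 (122.0.0.0 - 123.255.255.255) -> eth2
  123.0.0.0/8 (123.0.0.0 - 123.255.255.255) -> eth9
  123.224.0.0/11 (123.224.0.0 - 123.255.255.255) -> eth11
  123.224.0.0/13 (123.224.0.0 - 123.231.255.255) -> eth1
  123.227.224.0/19 (123.227.224.0 - 123.227.255.255) -> eth4
More-specific entries that do NOT match:
  123.227.253.84/30 (123.227.253.84 - 123.227.253.87) does not contain 123.227.253.22
  123.227.125.16/29 (123.227.125.16 - 123.227.125.23) does not contain 123.227.253.22
  123.227.253.80/28 (123.227.253.80 - 123.227.253.95) does not contain 123.227.253.22
  123.227.252.16/28 (123.227.252.16 - 123.227.252.31) does not contain 123.227.253.22
  123.227.254.0/23 (123.227.254.0 - 123.227.255.255) does not contain 123.227.253.22
Longest matching prefix is /19 -> interface eth4.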